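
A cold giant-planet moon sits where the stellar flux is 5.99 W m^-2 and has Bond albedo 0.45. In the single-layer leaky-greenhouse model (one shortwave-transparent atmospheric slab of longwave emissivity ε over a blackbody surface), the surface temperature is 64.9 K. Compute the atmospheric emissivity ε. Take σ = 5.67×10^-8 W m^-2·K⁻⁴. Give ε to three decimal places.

TOA balance gives T_e = 61.74 K.
Inverting T_s⁴ = 2T_e⁴/(2−ε): (T_e/T_s)⁴ = 0.8188, so ε = 2(1 − 0.8188) = 0.3624.

0.362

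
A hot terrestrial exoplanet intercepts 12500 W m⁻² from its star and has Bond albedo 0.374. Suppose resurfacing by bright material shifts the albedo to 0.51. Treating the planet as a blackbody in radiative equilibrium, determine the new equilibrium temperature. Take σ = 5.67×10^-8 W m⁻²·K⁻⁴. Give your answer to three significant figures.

T₂ = [S(1−α₂)/(4σ)]^(1/4) = [12500·0.49/(4σ)]^(1/4) = 405.4 K.

405 kelvin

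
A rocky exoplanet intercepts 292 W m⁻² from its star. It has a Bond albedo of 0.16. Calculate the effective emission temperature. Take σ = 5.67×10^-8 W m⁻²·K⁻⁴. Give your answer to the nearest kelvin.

181 K

The planet absorbs (1−α)S over its disc πR² and re-emits over 4πR², so the mean absorbed flux is (1−0.16)·292.0/4 = 61.32 W m⁻².
In equilibrium σT⁴ equals this, so T = 181.3 K.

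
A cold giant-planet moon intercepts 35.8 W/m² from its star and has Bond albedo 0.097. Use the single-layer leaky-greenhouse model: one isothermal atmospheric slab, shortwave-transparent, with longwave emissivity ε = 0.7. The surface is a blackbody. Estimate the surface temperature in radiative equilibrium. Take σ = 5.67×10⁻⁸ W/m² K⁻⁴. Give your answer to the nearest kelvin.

Effective emission temperature (TOA balance): σT_e⁴ = S(1−α)/4 = 8.082 W/m² → T_e = 109.3 K.
For a single slab of emissivity ε, T_s⁴ = 2T_e⁴/(2−ε); thus T_s = 109.3·(1.538)^(1/4) = 121.7 K.

122 K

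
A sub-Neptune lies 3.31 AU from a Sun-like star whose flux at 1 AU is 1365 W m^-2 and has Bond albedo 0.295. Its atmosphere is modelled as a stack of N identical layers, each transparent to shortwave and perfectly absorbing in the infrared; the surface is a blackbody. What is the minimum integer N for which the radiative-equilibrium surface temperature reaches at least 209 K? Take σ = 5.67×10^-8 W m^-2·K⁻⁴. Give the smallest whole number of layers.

4

Irradiance scales as 1/d², so S = 1365 W m^-2 × (1/3.31)² = 124.6 W m^-2.
OLR = S(1−α)/4 = 21.96 W m^-2; the top layer radiates at T_e = 140.3 K.
Since T_s⁴ = (N+1)T_e⁴, we need N ≥ (T_s/T_e)⁴ − 1 = 3.927.
The minimum whole number is N = 4.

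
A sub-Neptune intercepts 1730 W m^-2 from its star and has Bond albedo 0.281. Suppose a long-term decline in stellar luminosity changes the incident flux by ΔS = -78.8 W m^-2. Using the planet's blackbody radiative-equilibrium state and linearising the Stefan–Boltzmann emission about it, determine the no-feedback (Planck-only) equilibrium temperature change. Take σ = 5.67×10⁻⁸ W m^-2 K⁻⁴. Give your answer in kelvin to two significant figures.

Unperturbed T_e = [1730·(1−0.281)/(4σ)]^¼ = 272.1 K.
TOA radiative forcing: ΔF = (1−α)ΔS/4 = 0.719·(-78.8)/4 = -14.16 W m^-2.
Planck response: λ_P = 4σT_e³ = 4·5.67×10⁻⁸·(272.1)³ = 4.571 W m^-2/K.
So ΔT₀ = -14.16/4.571 = -3.10 K.

-3.1 kelvin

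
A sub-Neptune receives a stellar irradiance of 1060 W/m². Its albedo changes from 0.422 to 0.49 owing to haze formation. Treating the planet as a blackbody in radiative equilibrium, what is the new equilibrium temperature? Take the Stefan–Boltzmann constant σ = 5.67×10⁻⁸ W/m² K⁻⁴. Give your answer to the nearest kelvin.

221 kelvin

T₂ = [S(1−α₂)/(4σ)]^(1/4) = [1060·0.51/(4σ)]^(1/4) = 221.0 K.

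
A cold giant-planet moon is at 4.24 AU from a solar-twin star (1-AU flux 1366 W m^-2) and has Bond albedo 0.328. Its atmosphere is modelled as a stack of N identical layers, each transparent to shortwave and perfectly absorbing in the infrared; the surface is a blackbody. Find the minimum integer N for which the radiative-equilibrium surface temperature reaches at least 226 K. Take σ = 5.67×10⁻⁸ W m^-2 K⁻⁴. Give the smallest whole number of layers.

Irradiance scales as 1/d², so S = 1366 W m^-2 × (1/4.24)² = 75.98 W m^-2.
OLR = S(1−α)/4 = 12.77 W m^-2; the top layer radiates at T_e = 122.5 K.
Need (N+1)T_e⁴ ≥ T_s⁴, i.e. N+1 ≥ (226/122.5)⁴ = 11.587.
The minimum whole number is N = 11.

11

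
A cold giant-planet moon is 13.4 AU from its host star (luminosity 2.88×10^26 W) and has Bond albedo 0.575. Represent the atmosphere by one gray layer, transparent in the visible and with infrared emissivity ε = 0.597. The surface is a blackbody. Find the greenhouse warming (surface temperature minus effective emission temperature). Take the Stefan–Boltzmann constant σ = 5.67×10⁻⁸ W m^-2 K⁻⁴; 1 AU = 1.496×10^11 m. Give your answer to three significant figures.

d = 13.4 × 1.496×10^11 m = 2.005×10^12 m.
Flux at the orbit: S = L/(4πd²) = 2.88×10^26/(4π·(2.00×10^12)²) = 5.703 W m^-2.
The planet radiates to space at T_e = [S(1−α)/(4σ)]^(1/4) = 57.18 K.
Surface balance with a leaky layer gives σT_s⁴ = σT_e⁴·2/(2−ε), so T_s = T_e·[2/(2−0.597)]^(1/4) = 62.48 K.
The atmosphere warms the surface by 5.299 K.

5.30 K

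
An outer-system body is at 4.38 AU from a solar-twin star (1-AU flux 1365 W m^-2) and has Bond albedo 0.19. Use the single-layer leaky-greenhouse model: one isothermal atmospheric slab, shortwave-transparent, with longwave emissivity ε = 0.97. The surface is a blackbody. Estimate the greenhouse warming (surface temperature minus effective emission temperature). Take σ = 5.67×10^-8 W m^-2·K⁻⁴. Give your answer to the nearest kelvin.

23 K

Flux at the orbit: S = 1365/(4.38)² = 71.15 W m^-2.
At the top of the atmosphere, σT_e⁴ = S(1−α)/4 = 14.41 W m^-2, giving T_e = 126.3 K.
The surface balance (absorbed SW + ε·downward IR = σT_s⁴) with T_a⁴ = T_s⁴/2 reduces to T_s = T_e·[2/(2−ε)]^¼ = 149.0 K.
The atmosphere warms the surface by 22.78 K.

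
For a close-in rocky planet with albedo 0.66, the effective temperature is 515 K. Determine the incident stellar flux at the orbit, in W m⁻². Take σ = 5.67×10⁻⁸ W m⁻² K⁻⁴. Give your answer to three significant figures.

Invert the energy balance for S: S = 4σT⁴/(1−α).
σT⁴ = 5.67×10⁻⁸·(515)⁴ = 3989 W m⁻².
S = 4·3989/0.34 = 46920 W m⁻².

46900 W m⁻²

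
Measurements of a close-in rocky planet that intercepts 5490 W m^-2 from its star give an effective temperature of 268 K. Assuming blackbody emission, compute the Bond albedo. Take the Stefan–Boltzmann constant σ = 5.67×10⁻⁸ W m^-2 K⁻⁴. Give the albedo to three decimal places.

0.787

Rearranging the radiative balance, α = 1 − 4σT⁴/S.
σT⁴ = 292.5 W m^-2, so 4σT⁴ = 1170 W m^-2.
1−α = 1170/5490 = 0.2131, so α = 0.7869.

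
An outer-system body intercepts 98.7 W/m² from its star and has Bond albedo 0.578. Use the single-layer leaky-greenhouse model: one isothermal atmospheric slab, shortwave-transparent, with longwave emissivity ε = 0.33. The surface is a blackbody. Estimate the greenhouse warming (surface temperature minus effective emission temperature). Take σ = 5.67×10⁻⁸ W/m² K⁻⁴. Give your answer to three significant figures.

5.37 K

The planet radiates to space at T_e = [S(1−α)/(4σ)]^(1/4) = 116.4 K.
The surface balance (absorbed SW + ε·downward IR = σT_s⁴) with T_a⁴ = T_s⁴/2 reduces to T_s = T_e·[2/(2−ε)]^¼ = 121.8 K.
T_s − T_e = 121.8 − 116.4 = 5.368 K.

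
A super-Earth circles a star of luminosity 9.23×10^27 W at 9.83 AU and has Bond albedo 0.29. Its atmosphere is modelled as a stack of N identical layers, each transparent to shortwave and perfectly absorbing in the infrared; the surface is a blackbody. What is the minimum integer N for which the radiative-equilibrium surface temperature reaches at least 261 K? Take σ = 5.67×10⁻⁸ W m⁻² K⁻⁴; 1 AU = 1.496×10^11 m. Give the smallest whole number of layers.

4

Orbital distance: d = 9.83 AU = 1.471×10^12 m.
Spreading L over a sphere of radius d: S = 9.23×10^27/(4π·1.47×10^12²) = 339.6 W m⁻².
Top-of-atmosphere balance: σT_e⁴ = S(1−α)/4 = 60.29 W m⁻² → T_e = 180.6 K.
Since T_s⁴ = (N+1)T_e⁴, we need N ≥ (T_s/T_e)⁴ − 1 = 3.364.
The minimum whole number is N = 4.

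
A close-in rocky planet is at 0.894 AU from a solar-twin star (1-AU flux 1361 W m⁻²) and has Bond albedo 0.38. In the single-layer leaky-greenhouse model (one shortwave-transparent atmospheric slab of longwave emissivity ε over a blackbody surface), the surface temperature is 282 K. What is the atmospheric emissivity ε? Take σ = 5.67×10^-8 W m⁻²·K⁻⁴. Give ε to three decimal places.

0.528

Irradiance scales as 1/d², so S = 1361 W m⁻² × (1/0.894)² = 1703 W m⁻².
First, T_e = [1703·(1−0.38)/(4σ)]^(1/4) = 261.2 K.
Inverting T_s⁴ = 2T_e⁴/(2−ε): (T_e/T_s)⁴ = 0.7361, so ε = 2(1 − 0.7361) = 0.5278.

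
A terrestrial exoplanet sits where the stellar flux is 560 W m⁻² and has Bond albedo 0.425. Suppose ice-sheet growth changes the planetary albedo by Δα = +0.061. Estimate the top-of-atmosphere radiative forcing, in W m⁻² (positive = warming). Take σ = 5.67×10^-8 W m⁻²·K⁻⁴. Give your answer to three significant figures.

TOA radiative forcing: ΔF = −S·Δα/4 = −560.0·(+0.061)/4 = -8.540 W m⁻².

-8.54 W m⁻²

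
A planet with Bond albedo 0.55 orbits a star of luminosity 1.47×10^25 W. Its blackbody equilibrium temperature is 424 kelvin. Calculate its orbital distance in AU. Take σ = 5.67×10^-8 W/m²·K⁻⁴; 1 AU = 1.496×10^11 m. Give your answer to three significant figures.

0.0566 AU

The flux needed for this T is 4σT⁴/(1−0.55) = 16290 W/m².
From L = 4πd²S, d = √(1.47×10^25/(4π·16290)) = 8.474×10^9 m = 0.05665 AU.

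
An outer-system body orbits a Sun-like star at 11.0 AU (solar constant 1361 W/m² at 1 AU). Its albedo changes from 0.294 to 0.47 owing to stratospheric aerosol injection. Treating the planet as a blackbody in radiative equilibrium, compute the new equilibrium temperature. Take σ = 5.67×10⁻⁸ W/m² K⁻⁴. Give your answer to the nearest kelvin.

72 K

Flux at the orbit: S = 1361/(11.0)² = 11.25 W/m².
T₂ = [S(1−α₂)/(4σ)]^(1/4) = [11.25·0.53/(4σ)]^(1/4) = 71.60 K.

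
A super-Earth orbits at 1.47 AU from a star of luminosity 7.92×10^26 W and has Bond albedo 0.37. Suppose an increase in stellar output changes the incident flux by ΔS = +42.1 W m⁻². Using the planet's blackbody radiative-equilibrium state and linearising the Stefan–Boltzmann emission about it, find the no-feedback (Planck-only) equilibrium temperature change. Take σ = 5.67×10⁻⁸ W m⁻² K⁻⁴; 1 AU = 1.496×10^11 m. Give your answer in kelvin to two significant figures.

2.0 kelvin

d = 1.47 × 1.496×10^11 m = 2.199×10^11 m.
Flux at the orbit: S = L/(4πd²) = 7.92×10^26/(4π·(2.20×10^11)²) = 1303 W m⁻².
The baseline emission temperature is T_e = 245.3 K.
TOA radiative forcing: ΔF = (1−α)ΔS/4 = 0.63·(+42.1)/4 = 6.631 W m⁻².
The Planck feedback parameter is 4σT_e³ = 3.347 W m⁻²/K.
Hence the no-feedback warming is ΔF/(4σT_e³) = 1.98 K.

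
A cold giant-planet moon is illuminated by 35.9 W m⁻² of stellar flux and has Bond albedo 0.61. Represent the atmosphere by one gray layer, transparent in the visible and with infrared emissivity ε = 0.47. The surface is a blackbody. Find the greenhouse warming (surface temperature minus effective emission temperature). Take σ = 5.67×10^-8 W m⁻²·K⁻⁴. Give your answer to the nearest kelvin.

6 K

Effective emission temperature (TOA balance): σT_e⁴ = S(1−α)/4 = 3.500 W m⁻² → T_e = 88.64 K.
For a single slab of emissivity ε, T_s⁴ = 2T_e⁴/(2−ε); thus T_s = 88.64·(1.307)^(1/4) = 94.78 K.
The atmosphere warms the surface by 6.139 K.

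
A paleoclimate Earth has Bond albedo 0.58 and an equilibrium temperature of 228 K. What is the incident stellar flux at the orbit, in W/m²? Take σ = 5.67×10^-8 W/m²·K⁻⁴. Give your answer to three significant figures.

Invert the energy balance for S: S = 4σT⁴/(1−α).
The emitted flux is σT⁴ = 153.2 W/m².
So S = 4×153.2/(1−0.58) = 1459 W/m².

1460 W/m²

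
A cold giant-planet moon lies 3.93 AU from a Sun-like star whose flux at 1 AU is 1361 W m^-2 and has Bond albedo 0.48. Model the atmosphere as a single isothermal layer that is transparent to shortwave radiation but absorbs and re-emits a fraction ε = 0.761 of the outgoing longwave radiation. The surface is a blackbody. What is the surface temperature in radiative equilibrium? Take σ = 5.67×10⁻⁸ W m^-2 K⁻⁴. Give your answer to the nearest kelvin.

By the inverse-square law, S = 1361/3.93² = 88.12 W m^-2.
At the top of the atmosphere, σT_e⁴ = S(1−α)/4 = 11.46 W m^-2, giving T_e = 119.2 K.
The surface balance (absorbed SW + ε·downward IR = σT_s⁴) with T_a⁴ = T_s⁴/2 reduces to T_s = T_e·[2/(2−ε)]^¼ = 134.4 K.

134 kelvin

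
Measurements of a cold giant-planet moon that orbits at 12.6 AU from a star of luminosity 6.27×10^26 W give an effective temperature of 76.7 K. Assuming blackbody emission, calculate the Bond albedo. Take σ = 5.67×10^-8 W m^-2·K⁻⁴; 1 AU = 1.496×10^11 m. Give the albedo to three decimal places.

d = 12.6 × 1.496×10^11 m = 1.885×10^12 m.
S = L/(4πd²) = 14.04 W m^-2.
From σT⁴ = S(1−α)/4 we invert for α: 1−α = 4σT⁴/S.
σT⁴ = 1.962 W m^-2, so 4σT⁴ = 7.849 W m^-2.
1−α = 7.849/14.04 = 0.5589, so α = 0.4411.

0.441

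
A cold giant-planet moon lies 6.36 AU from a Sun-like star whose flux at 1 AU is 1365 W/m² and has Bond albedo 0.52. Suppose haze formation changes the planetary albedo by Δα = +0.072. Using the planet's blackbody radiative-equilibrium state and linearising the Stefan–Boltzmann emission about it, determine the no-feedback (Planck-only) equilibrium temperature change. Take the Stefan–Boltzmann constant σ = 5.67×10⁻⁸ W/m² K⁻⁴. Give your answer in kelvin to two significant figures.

-3.4 kelvin

By the inverse-square law, S = 1365/6.36² = 33.75 W/m².
Unperturbed T_e = [33.75·(1−0.52)/(4σ)]^¼ = 91.93 K.
ΔF = −(S/4)Δα = −(33.75/4)×(+0.072) = -0.6074 W/m².
The Planck feedback parameter is 4σT_e³ = 0.1762 W/m²/K.
So ΔT₀ = -0.6074/0.1762 = -3.45 K.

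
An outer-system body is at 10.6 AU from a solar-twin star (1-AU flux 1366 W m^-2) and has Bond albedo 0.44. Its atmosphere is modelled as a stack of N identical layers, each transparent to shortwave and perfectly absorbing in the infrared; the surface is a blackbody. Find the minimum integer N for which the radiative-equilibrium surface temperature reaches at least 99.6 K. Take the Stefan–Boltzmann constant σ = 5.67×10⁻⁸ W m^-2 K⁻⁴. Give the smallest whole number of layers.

By the inverse-square law, S = 1366/10.6² = 12.16 W m^-2.
Top-of-atmosphere balance: σT_e⁴ = S(1−α)/4 = 1.702 W m^-2 → T_e = 74.02 K.
Since T_s⁴ = (N+1)T_e⁴, we need N ≥ (T_s/T_e)⁴ − 1 = 2.278.
So N ≥ 2.278; the smallest integer is N = 3.

3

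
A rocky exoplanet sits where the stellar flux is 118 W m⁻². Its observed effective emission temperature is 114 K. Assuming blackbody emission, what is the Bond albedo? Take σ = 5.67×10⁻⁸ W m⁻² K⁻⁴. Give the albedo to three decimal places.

0.675

Energy balance: S(1−α)/4 = σT⁴, so 1−α = 4σT⁴/S.
σT⁴ = 9.576 W m⁻², so 4σT⁴ = 38.31 W m⁻².
Hence α = 1 − 38.31/118.0 = 0.6754.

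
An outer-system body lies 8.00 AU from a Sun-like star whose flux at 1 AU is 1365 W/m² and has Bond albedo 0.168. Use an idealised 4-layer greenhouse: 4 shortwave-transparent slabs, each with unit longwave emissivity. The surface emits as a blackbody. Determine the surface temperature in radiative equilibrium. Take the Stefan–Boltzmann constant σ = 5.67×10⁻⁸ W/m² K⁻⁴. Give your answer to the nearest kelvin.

Flux at the orbit: S = 1365/(8.00)² = 21.33 W/m².
OLR = S(1−α)/4 = 4.436 W/m²; the top layer radiates at T_e = 94.05 K.
With N = 4 opaque layers, T_s = (N+1)^(1/4)·T_e = 5^(1/4)·94.05 = 140.6 K.

141 K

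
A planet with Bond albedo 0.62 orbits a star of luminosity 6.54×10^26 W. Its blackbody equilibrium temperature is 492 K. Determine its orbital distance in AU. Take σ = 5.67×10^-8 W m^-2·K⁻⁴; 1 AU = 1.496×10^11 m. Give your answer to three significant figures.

Energy balance gives S = 4σT⁴/(1−α) = 34970 W m^-2.
S = L/(4πd²) → d = √(L/4πS) = √(6.54×10^26/(4π·34970)) = 3.858×10^10 m = 0.2579 AU.

0.258 AU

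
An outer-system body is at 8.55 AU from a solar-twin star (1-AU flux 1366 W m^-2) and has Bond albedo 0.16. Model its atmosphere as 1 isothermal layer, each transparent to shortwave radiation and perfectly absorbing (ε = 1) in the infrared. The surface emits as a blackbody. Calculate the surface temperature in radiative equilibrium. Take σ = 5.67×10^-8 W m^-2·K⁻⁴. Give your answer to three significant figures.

108 K

Irradiance scales as 1/d², so S = 1366 W m^-2 × (1/8.55)² = 18.69 W m^-2.
OLR = S(1−α)/4 = 3.924 W m^-2; the top layer radiates at T_e = 91.21 K.
Layer-by-layer balance gives σT_s⁴ = (N+1)σT_e⁴, so T_s = 2^¼·91.21 = 108.5 K.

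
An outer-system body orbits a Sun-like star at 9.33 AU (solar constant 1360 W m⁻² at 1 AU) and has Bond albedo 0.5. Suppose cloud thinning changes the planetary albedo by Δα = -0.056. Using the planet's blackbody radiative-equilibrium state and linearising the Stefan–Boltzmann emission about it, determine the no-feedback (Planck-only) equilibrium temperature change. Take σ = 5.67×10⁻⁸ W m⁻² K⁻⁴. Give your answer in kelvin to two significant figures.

2.1 K

Flux at the orbit: S = 1360/(9.33)² = 15.62 W m⁻².
Unperturbed T_e = [15.62·(1−0.5)/(4σ)]^¼ = 76.61 K.
The change in absorbed flux is Δ[S(1−α)/4] = −SΔα/4 = 0.2187 W m⁻².
Linearising σT⁴ gives d(σT⁴)/dT = 4σT_e³ = 0.1020 W m⁻² per K.
ΔT₀ = ΔF/λ_P = 0.2187/0.1020 = 2.15 K.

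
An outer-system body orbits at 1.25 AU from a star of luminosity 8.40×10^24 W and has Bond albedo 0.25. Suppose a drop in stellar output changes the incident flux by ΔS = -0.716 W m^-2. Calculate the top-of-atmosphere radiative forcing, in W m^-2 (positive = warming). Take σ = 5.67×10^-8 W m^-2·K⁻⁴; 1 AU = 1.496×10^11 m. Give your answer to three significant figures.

Orbital distance: d = 1.25 AU = 1.870×10^11 m.
Spreading L over a sphere of radius d: S = 8.40×10^24/(4π·1.87×10^11²) = 19.12 W m^-2.
ΔF = Δ[S(1−α)]/4 = (1−0.25)·-0.716/4 = -0.1342 W m^-2.

-0.134 W m^-2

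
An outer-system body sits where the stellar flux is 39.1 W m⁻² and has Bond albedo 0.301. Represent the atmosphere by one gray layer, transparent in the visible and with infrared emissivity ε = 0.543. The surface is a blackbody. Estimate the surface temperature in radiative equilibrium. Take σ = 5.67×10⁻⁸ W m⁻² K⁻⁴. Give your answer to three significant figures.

113 K

Effective emission temperature (TOA balance): σT_e⁴ = S(1−α)/4 = 6.833 W m⁻² → T_e = 104.8 K.
The surface balance (absorbed SW + ε·downward IR = σT_s⁴) with T_a⁴ = T_s⁴/2 reduces to T_s = T_e·[2/(2−ε)]^¼ = 113.4 K.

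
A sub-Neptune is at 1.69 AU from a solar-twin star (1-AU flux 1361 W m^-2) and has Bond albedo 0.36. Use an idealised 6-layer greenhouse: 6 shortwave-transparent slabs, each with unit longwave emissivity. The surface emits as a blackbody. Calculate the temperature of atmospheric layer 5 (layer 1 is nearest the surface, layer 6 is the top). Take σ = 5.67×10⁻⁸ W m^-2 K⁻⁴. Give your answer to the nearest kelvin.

228 K

By the inverse-square law, S = 1361/1.69² = 476.5 W m^-2.
Top-of-atmosphere balance: σT_e⁴ = S(1−α)/4 = 76.24 W m^-2 → T_e = 191.5 K.
Each opaque layer satisfies 2T_j⁴ = T_{j−1}⁴ + T_{j+1}⁴, giving T_k⁴ = (N+1−k)T_e⁴.
With k = 5: T_5 = (6+1−5)^¼·191.5 K = 227.7 K.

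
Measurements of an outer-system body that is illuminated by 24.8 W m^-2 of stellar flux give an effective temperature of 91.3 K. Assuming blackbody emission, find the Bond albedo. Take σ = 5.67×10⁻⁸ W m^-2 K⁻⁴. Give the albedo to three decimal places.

0.365

From σT⁴ = S(1−α)/4 we invert for α: 1−α = 4σT⁴/S.
σT⁴ = 3.940 W m^-2, so 4σT⁴ = 15.76 W m^-2.
Hence α = 1 − 15.76/24.80 = 0.3646.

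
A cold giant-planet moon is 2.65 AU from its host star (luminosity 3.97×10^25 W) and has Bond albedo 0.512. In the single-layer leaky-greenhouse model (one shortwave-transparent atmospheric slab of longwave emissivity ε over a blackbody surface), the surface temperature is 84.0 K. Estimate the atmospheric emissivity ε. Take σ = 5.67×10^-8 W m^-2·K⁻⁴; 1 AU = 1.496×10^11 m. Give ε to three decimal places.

0.263

d = 2.65 × 1.496×10^11 m = 3.964×10^11 m.
Spreading L over a sphere of radius d: S = 3.97×10^25/(4π·3.96×10^11²) = 20.10 W m^-2.
TOA balance gives T_e = 81.10 K.
Since (2−ε)/2 = (T_e/T_s)⁴ = 0.8687, ε = 0.2625.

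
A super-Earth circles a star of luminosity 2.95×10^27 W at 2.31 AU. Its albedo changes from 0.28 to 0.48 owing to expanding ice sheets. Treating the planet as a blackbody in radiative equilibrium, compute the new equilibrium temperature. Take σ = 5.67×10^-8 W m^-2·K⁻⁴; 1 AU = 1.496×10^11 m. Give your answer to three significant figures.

259 K

Orbital distance: d = 2.31 AU = 3.456×10^11 m.
Spreading L over a sphere of radius d: S = 2.95×10^27/(4π·3.46×10^11²) = 1966 W m^-2.
T₂ = [S(1−α₂)/(4σ)]^(1/4) = [1966·0.52/(4σ)]^(1/4) = 259.1 K.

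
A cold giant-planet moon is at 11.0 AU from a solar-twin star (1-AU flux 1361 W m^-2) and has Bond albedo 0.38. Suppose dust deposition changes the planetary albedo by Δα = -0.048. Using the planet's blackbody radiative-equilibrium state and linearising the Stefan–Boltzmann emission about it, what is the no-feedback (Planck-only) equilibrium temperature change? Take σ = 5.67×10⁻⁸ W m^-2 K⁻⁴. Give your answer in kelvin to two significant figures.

Irradiance scales as 1/d², so S = 1361 W m^-2 × (1/11.0)² = 11.25 W m^-2.
Reference equilibrium: T_e = [S(1−α)/(4σ)]^(1/4) = 74.47 K.
The change in absorbed flux is Δ[S(1−α)/4] = −SΔα/4 = 0.1350 W m^-2.
Planck response: λ_P = 4σT_e³ = 4·5.67×10⁻⁸·(74.47)³ = 0.09365 W m^-2/K.
So ΔT₀ = 0.1350/0.09365 = 1.44 K.

1.4 K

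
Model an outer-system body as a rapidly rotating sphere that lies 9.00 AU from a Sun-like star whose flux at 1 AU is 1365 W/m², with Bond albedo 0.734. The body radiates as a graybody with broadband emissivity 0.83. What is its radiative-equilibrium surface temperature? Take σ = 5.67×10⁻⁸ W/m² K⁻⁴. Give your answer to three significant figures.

69.9 K

Irradiance scales as 1/d², so S = 1365 W/m² × (1/9.00)² = 16.85 W/m².
The planet absorbs (1−α)S over its disc πR² and re-emits over 4πR², so the mean absorbed flux is (1−0.734)·16.85/4 = 1.121 W/m².
Equating to εσT⁴ with ε = 0.83: T = (1.121/0.83σ)^(1/4) = 69.86 K.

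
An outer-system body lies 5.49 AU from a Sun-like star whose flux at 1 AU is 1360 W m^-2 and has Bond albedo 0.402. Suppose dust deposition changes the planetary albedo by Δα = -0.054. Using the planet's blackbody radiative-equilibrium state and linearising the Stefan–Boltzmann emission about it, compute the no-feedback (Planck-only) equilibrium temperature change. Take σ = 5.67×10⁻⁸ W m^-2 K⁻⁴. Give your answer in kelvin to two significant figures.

2.4 K

By the inverse-square law, S = 1360/5.49² = 45.12 W m^-2.
Reference equilibrium: T_e = [S(1−α)/(4σ)]^(1/4) = 104.4 K.
TOA radiative forcing: ΔF = −S·Δα/4 = −45.12·(-0.054)/4 = 0.6092 W m^-2.
Linearising σT⁴ gives d(σT⁴)/dT = 4σT_e³ = 0.2584 W m^-2 per K.
ΔT₀ = ΔF/λ_P = 0.6092/0.2584 = 2.36 K.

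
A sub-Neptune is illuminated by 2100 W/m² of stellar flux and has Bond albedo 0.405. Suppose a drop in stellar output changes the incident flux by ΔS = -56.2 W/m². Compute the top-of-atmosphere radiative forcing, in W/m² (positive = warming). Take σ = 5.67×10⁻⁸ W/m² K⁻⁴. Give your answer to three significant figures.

-8.36 W/m²

ΔF = Δ[S(1−α)]/4 = (1−0.405)·-56.2/4 = -8.360 W/m².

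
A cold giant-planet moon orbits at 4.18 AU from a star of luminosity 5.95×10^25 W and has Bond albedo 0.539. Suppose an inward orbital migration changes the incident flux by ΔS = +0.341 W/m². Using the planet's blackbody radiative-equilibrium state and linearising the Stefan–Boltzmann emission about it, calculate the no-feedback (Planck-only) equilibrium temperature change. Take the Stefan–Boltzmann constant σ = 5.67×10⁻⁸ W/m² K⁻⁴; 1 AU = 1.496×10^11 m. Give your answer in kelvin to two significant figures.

Orbital distance: d = 4.18 AU = 6.253×10^11 m.
Flux at the orbit: S = L/(4πd²) = 5.95×10^25/(4π·(6.25×10^11)²) = 12.11 W/m².
Unperturbed T_e = [12.11·(1−0.539)/(4σ)]^¼ = 70.43 K.
TOA radiative forcing: ΔF = (1−α)ΔS/4 = 0.461·(+0.341)/4 = 0.03930 W/m².
The Planck feedback parameter is 4σT_e³ = 0.07925 W/m²/K.
Hence the no-feedback warming is ΔF/(4σT_e³) = 0.496 K.

0.50 K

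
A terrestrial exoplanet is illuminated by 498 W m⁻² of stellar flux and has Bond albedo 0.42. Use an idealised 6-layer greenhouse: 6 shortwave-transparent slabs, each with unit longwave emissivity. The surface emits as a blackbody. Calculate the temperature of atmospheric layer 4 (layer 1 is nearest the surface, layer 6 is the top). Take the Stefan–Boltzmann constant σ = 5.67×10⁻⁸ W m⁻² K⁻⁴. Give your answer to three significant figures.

The effective emission temperature is T_e = [S(1−α)/(4σ)]^¼ = 188.9 K.
In the N-layer model, layer k (counted from the surface) has T_k = (N+1−k)^(1/4)·T_e.
With k = 4: T_4 = (6+1−4)^¼·188.9 K = 248.6 K.

249 kelvin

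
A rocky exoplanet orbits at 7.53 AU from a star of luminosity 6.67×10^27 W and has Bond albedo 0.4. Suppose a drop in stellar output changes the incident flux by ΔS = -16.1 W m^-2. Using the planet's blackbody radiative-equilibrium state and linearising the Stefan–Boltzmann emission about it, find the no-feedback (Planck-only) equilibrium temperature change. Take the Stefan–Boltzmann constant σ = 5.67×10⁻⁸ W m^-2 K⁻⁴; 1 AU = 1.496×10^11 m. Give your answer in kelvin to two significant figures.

Orbital distance: d = 7.53 AU = 1.126×10^12 m.
S = L/(4πd²) = 418.3 W m^-2.
The baseline emission temperature is T_e = 182.4 K.
ΔF = Δ[S(1−α)]/4 = (1−0.4)·-16.1/4 = -2.415 W m^-2.
Linearising σT⁴ gives d(σT⁴)/dT = 4σT_e³ = 1.376 W m^-2 per K.
So ΔT₀ = -2.415/1.376 = -1.76 K.

-1.8 kelvin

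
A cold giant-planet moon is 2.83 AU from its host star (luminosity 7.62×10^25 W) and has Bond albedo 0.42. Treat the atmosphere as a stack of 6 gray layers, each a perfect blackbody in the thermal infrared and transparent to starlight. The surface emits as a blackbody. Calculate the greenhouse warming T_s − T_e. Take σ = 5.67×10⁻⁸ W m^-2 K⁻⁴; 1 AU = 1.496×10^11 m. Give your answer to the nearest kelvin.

60 K

Orbital distance: d = 2.83 AU = 4.234×10^11 m.
S = L/(4πd²) = 33.83 W m^-2.
OLR = S(1−α)/4 = 4.905 W m^-2; the top layer radiates at T_e = 96.44 K.
T_s = (N+1)^(1/4)·T_e = 156.9 K.
Warming: T_s − T_e = 60.43 K.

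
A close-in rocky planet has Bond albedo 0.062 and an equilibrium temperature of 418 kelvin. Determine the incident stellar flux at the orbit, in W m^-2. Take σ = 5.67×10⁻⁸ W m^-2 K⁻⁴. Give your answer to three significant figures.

7380 W m^-2

Invert the energy balance for S: S = 4σT⁴/(1−α).
σT⁴ = 5.67×10⁻⁸·(418)⁴ = 1731 W m^-2.
S = 4·1731/0.938 = 7382 W m^-2.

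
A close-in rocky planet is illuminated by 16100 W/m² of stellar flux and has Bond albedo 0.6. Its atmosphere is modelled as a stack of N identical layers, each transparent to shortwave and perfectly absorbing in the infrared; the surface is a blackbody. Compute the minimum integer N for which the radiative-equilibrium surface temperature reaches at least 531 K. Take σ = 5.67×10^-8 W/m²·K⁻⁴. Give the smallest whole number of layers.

OLR = S(1−α)/4 = 1610 W/m²; the top layer radiates at T_e = 410.5 K.
Since T_s⁴ = (N+1)T_e⁴, we need N ≥ (T_s/T_e)⁴ − 1 = 1.800.
Rounding up, N = 2.

2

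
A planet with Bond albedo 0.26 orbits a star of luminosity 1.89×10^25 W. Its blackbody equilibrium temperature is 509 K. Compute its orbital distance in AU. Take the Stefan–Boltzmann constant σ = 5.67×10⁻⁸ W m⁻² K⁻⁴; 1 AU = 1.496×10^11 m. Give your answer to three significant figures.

0.0572 AU

The flux needed for this T is 4σT⁴/(1−0.26) = 20570 W m⁻².
From L = 4πd²S, d = √(1.89×10^25/(4π·20570)) = 8.550×10^9 m = 0.05715 AU.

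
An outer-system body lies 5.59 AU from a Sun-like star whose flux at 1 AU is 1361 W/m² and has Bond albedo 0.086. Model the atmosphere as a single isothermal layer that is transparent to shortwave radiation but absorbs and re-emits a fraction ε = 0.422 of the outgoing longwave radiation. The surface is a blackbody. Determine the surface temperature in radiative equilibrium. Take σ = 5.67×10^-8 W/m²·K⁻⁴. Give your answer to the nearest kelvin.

Irradiance scales as 1/d², so S = 1361 W/m² × (1/5.59)² = 43.55 W/m².
At the top of the atmosphere, σT_e⁴ = S(1−α)/4 = 9.952 W/m², giving T_e = 115.1 K.
The surface balance (absorbed SW + ε·downward IR = σT_s⁴) with T_a⁴ = T_s⁴/2 reduces to T_s = T_e·[2/(2−ε)]^¼ = 122.1 K.

122 kelvin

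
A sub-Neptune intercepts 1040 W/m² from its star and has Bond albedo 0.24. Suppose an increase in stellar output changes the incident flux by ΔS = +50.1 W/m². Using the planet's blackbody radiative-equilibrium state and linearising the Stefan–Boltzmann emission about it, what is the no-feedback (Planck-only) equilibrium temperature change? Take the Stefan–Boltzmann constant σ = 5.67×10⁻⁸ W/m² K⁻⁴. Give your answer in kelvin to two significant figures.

Unperturbed T_e = [1040·(1−0.24)/(4σ)]^¼ = 243.0 K.
TOA radiative forcing: ΔF = (1−α)ΔS/4 = 0.76·(+50.1)/4 = 9.519 W/m².
Planck response: λ_P = 4σT_e³ = 4·5.67×10⁻⁸·(243.0)³ = 3.253 W/m²/K.
ΔT₀ = ΔF/λ_P = 9.519/3.253 = 2.93 K.

2.9 K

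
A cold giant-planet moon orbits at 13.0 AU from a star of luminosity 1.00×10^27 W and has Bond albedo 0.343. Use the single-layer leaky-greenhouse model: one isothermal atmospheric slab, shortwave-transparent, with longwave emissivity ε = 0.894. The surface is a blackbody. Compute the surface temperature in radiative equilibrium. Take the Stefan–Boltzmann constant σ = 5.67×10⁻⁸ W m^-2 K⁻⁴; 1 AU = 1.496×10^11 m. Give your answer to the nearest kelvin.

Orbital distance: d = 13.0 AU = 1.945×10^12 m.
Spreading L over a sphere of radius d: S = 1.00×10^27/(4π·1.94×10^12²) = 21.04 W m^-2.
Effective emission temperature (TOA balance): σT_e⁴ = S(1−α)/4 = 3.456 W m^-2 → T_e = 88.36 K.
Surface balance with a leaky layer gives σT_s⁴ = σT_e⁴·2/(2−ε), so T_s = T_e·[2/(2−0.894)]^(1/4) = 102.5 K.

102 K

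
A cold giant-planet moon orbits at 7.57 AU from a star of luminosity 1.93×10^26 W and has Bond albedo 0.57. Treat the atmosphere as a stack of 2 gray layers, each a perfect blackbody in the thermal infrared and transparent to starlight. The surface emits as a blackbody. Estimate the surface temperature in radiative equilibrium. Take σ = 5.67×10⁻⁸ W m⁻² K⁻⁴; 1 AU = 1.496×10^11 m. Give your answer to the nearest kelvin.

91 K

Orbital distance: d = 7.57 AU = 1.132×10^12 m.
Flux at the orbit: S = L/(4πd²) = 1.93×10^26/(4π·(1.13×10^12)²) = 11.98 W m⁻².
OLR = S(1−α)/4 = 1.287 W m⁻²; the top layer radiates at T_e = 69.03 K.
With N = 2 opaque layers, T_s = (N+1)^(1/4)·T_e = 3^(1/4)·69.03 = 90.85 K.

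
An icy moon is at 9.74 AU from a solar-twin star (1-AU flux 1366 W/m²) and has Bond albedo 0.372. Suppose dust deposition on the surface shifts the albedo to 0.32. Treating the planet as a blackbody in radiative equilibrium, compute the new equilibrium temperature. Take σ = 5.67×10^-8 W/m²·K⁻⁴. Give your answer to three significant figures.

81.1 K

Irradiance scales as 1/d², so S = 1366 W/m² × (1/9.74)² = 14.40 W/m².
T₂ = [S(1−α₂)/(4σ)]^(1/4) = [14.40·0.68/(4σ)]^(1/4) = 81.06 K.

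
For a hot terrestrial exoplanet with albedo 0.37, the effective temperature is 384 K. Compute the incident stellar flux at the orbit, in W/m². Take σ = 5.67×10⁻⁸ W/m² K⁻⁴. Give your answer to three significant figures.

From S(1−α)/4 = σT⁴: S = 4σT⁴/(1−α).
σT⁴ = 5.67×10⁻⁸·(384)⁴ = 1233 W/m².
S = 4·1233/0.63 = 7828 W/m².

7830 W/m²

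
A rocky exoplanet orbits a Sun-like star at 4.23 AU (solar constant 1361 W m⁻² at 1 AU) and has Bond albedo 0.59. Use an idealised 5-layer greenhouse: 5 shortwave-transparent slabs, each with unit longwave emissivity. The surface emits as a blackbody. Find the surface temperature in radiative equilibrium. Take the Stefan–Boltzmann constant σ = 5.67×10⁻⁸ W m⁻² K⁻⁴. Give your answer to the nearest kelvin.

Flux at the orbit: S = 1361/(4.23)² = 76.06 W m⁻².
OLR = S(1−α)/4 = 7.797 W m⁻²; the top layer radiates at T_e = 108.3 K.
For an N-layer opaque stack, T_s⁴ = (N+1)T_e⁴, hence T_s = (6)^(1/4)×108.3 K = 169.5 K.

169 K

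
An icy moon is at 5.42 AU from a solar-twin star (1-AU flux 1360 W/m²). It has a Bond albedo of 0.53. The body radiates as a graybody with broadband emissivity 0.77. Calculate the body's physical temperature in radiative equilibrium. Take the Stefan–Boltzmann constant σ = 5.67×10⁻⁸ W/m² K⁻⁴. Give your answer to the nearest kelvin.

106 kelvin

By the inverse-square law, S = 1360/5.42² = 46.30 W/m².
Absorbed flux (global mean): S(1−α)/4 = 46.30·0.47/4 = 5.440 W/m².
Radiative balance εσT⁴ = 5.440 gives T = [5.440/(0.77·σ)]^(1/4) = 105.7 K.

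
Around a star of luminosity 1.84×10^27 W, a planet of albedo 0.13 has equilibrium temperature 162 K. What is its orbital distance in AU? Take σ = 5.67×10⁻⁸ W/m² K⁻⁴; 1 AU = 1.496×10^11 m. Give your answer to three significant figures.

The flux needed for this T is 4σT⁴/(1−0.13) = 179.5 W/m².
S = L/(4πd²) → d = √(L/4πS) = √(1.84×10^27/(4π·179.5)) = 9.031×10^11 m = 6.036 AU.

6.04 AU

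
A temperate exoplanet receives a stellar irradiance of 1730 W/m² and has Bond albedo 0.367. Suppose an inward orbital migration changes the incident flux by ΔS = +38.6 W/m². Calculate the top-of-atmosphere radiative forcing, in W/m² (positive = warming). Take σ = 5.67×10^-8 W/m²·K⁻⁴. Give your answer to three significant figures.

TOA radiative forcing: ΔF = (1−α)ΔS/4 = 0.633·(+38.6)/4 = 6.108 W/m².

6.11 W/m²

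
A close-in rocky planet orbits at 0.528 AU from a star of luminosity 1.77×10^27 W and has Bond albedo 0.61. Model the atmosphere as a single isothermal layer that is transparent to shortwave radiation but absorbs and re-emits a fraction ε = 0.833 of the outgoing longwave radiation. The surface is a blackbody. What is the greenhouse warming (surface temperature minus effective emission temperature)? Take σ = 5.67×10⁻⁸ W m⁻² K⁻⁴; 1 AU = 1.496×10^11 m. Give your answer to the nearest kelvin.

64 kelvin

Orbital distance: d = 0.528 AU = 7.899×10^10 m.
S = L/(4πd²) = 22580 W m⁻².
Effective emission temperature (TOA balance): σT_e⁴ = S(1−α)/4 = 2201 W m⁻² → T_e = 443.9 K.
The surface balance (absorbed SW + ε·downward IR = σT_s⁴) with T_a⁴ = T_s⁴/2 reduces to T_s = T_e·[2/(2−ε)]^¼ = 507.9 K.
T_s − T_e = 507.9 − 443.9 = 63.99 K.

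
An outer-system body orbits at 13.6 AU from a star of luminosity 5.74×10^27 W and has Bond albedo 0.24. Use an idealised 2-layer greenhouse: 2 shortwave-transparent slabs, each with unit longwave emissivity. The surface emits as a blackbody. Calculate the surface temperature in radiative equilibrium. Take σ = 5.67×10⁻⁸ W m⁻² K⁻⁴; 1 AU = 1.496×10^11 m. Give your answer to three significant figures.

183 kelvin

d = 13.6 × 1.496×10^11 m = 2.035×10^12 m.
S = L/(4πd²) = 110.3 W m⁻².
OLR = S(1−α)/4 = 20.97 W m⁻²; the top layer radiates at T_e = 138.7 K.
With N = 2 opaque layers, T_s = (N+1)^(1/4)·T_e = 3^(1/4)·138.7 = 182.5 K.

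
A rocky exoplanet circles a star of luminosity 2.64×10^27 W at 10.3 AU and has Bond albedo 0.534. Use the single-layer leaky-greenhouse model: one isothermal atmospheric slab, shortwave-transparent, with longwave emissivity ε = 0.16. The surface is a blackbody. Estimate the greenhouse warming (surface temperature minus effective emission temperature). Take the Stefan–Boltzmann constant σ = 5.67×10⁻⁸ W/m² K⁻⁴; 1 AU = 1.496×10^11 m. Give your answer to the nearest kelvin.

2 kelvin

d = 10.3 × 1.496×10^11 m = 1.541×10^12 m.
Flux at the orbit: S = L/(4πd²) = 2.64×10^27/(4π·(1.54×10^12)²) = 88.48 W/m².
Effective emission temperature (TOA balance): σT_e⁴ = S(1−α)/4 = 10.31 W/m² → T_e = 116.1 K.
For a single slab of emissivity ε, T_s⁴ = 2T_e⁴/(2−ε); thus T_s = 116.1·(1.087)^(1/4) = 118.6 K.
Greenhouse warming: T_s − T_e = 2.446 K.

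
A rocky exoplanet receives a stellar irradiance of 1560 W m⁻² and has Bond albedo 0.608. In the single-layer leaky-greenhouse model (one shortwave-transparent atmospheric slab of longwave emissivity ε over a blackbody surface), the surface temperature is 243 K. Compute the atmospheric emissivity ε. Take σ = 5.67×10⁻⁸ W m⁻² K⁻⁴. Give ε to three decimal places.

0.453

First, T_e = [1560·(1−0.608)/(4σ)]^(1/4) = 227.9 K.
Since (2−ε)/2 = (T_e/T_s)⁴ = 0.7733, ε = 0.4534.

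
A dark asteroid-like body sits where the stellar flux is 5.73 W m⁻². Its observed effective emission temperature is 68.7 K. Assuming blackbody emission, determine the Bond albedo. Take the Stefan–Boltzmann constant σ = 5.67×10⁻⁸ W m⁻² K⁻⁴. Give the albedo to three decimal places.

Rearranging the radiative balance, α = 1 − 4σT⁴/S.
σT⁴ = 1.263 W m⁻², so 4σT⁴ = 5.052 W m⁻².
Hence α = 1 − 5.052/5.730 = 0.1183.

0.118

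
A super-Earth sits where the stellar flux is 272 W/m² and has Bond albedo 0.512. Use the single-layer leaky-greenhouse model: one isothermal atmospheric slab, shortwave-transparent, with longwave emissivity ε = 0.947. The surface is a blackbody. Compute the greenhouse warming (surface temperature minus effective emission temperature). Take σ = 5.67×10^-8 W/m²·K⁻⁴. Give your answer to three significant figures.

Effective emission temperature (TOA balance): σT_e⁴ = S(1−α)/4 = 33.18 W/m² → T_e = 155.5 K.
For a single slab of emissivity ε, T_s⁴ = 2T_e⁴/(2−ε); thus T_s = 155.5·(1.899)^(1/4) = 182.6 K.
Greenhouse warming: T_s − T_e = 27.06 K.

27.1 K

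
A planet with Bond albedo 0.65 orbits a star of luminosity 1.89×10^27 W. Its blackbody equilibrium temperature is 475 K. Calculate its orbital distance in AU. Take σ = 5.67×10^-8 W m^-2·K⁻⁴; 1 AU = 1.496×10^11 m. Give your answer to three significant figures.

Energy balance gives S = 4σT⁴/(1−α) = 32990 W m^-2.
From L = 4πd²S, d = √(1.89×10^27/(4π·32990)) = 6.752×10^10 m = 0.4514 AU.

0.451 AU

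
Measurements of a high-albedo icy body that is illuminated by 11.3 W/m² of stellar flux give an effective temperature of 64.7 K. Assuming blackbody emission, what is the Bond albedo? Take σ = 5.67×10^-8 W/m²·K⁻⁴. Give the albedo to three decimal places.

From σT⁴ = S(1−α)/4 we invert for α: 1−α = 4σT⁴/S.
4σT⁴ = 4·5.67×10⁻⁸·(64.7)⁴ = 3.974 W/m².
1−α = 3.974/11.30 = 0.3517, so α = 0.6483.

0.648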